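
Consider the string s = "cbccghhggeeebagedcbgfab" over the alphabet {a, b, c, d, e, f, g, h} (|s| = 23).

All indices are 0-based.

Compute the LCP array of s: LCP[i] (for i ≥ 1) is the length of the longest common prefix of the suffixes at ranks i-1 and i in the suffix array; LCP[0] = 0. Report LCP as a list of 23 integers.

[0, 1, 0, 1, 1, 1, 0, 2, 1, 1, 0, 0, 1, 1, 2, 0, 0, 2, 1, 1, 1, 0, 1]

sorted suffixes:
  #0 SA[0]=21  'ab'
  #1 SA[1]=13  'agedcbgfab'
  #2 SA[2]=22  'b'
  #3 SA[3]=12  'bagedcbgfab'
  #4 SA[4]=1  'bccghhggeeebagedcbgfab'
  #5 SA[5]=18  'bgfab'
  #6 SA[6]=0  'cbccghhggeeebagedcbgfab'
  #7 SA[7]=17  'cbgfab'
  #8 SA[8]=2  'ccghhggeeebagedcbgfab'
  #9 SA[9]=3  'cghhggeeebagedcbgfab'
  #10 SA[10]=16  'dcbgfab'
  #11 SA[11]=11  'ebagedcbgfab'
  #12 SA[12]=15  'edcbgfab'
  #13 SA[13]=10  'eebagedcbgfab'
  #14 SA[14]=9  'eeebagedcbgfab'
  #15 SA[15]=20  'fab'
  #16 SA[16]=14  'gedcbgfab'
  #17 SA[17]=8  'geeebagedcbgfab'
  #18 SA[18]=19  'gfab'
  #19 SA[19]=7  'ggeeebagedcbgfab'
  #20 SA[20]=4  'ghhggeeebagedcbgfab'
  #21 SA[21]=6  'hggeeebagedcbgfab'
  #22 SA[22]=5  'hhggeeebagedcbgfab'

SA = [21, 13, 22, 12, 1, 18, 0, 17, 2, 3, 16, 11, 15, 10, 9, 20, 14, 8, 19, 7, 4, 6, 5]
i: (SA[i-1],SA[i]) lcp shared
  1: (21,13) 1 'a'
  2: (13,22) 0 ''
  3: (22,12) 1 'b'
  4: (12,1) 1 'b'
  5: (1,18) 1 'b'
  6: (18,0) 0 ''
  7: (0,17) 2 'cb'
  8: (17,2) 1 'c'
  9: (2,3) 1 'c'
  10: (3,16) 0 ''
  11: (16,11) 0 ''
  12: (11,15) 1 'e'
  13: (15,10) 1 'e'
  14: (10,9) 2 'ee'
  15: (9,20) 0 ''
  16: (20,14) 0 ''
  17: (14,8) 2 'ge'
  18: (8,19) 1 'g'
  19: (19,7) 1 'g'
  20: (7,4) 1 'g'
  21: (4,6) 0 ''
  22: (6,5) 1 'h'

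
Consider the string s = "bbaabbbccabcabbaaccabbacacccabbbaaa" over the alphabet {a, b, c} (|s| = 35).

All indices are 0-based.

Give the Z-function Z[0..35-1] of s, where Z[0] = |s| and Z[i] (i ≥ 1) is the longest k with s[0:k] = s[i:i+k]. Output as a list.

Z[0]=35
i=1: outside box; Z[1]=1 extend→box=[1,2)
i=2: outside box; Z[2]=0
i=3: outside box; Z[3]=0
i=4: outside box; Z[4]=2 extend→box=[4,6)
i=5: min(r-i=1, Z[1]=1)=1; Z[5]=2 extend→box=[5,7)
i=6: min(r-i=1, Z[1]=1)=1; Z[6]=1
i=7: outside box; Z[7]=0
i=8: outside box; Z[8]=0
i=9: outside box; Z[9]=0
i=10: outside box; Z[10]=1 extend→box=[10,11)
i=11: outside box; Z[11]=0
i=12: outside box; Z[12]=0
i=13: outside box; Z[13]=4 extend→box=[13,17)
i=14: min(r-i=3, Z[1]=1)=1; Z[14]=1
i=15: min(r-i=2, Z[2]=0)=0; Z[15]=0
i=16: min(r-i=1, Z[3]=0)=0; Z[16]=0
i=17: outside box; Z[17]=0
i=18: outside box; Z[18]=0
i=19: outside box; Z[19]=0
i=20: outside box; Z[20]=3 extend→box=[20,23)
i=21: min(r-i=2, Z[1]=1)=1; Z[21]=1
i=22: min(r-i=1, Z[2]=0)=0; Z[22]=0
i=23: outside box; Z[23]=0
i=24: outside box; Z[24]=0
i=25: outside box; Z[25]=0
i=26: outside box; Z[26]=0
i=27: outside box; Z[27]=0
i=28: outside box; Z[28]=0
i=29: outside box; Z[29]=2 extend→box=[29,31)
i=30: min(r-i=1, Z[1]=1)=1; Z[30]=4 extend→box=[30,34)
i=31: min(r-i=3, Z[1]=1)=1; Z[31]=1
i=32: min(r-i=2, Z[2]=0)=0; Z[32]=0
i=33: min(r-i=1, Z[3]=0)=0; Z[33]=0
i=34: outside box; Z[34]=0

[35, 1, 0, 0, 2, 2, 1, 0, 0, 0, 1, 0, 0, 4, 1, 0, 0, 0, 0, 0, 3, 1, 0, 0, 0, 0, 0, 0, 0, 2, 4, 1, 0, 0, 0]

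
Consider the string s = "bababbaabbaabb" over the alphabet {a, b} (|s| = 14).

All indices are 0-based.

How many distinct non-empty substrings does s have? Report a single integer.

sorted suffixes:
  #0 SA[0]=10  'aabb'
  #1 SA[1]=6  'aabbaabb'
  #2 SA[2]=1  'ababbaabbaabb'
  #3 SA[3]=11  'abb'
  #4 SA[4]=7  'abbaabb'
  #5 SA[5]=3  'abbaabbaabb'
  #6 SA[6]=13  'b'
  #7 SA[7]=9  'baabb'
  #8 SA[8]=5  'baabbaabb'
  #9 SA[9]=0  'bababbaabbaabb'
  #10 SA[10]=2  'babbaabbaabb'
  #11 SA[11]=12  'bb'
  #12 SA[12]=8  'bbaabb'
  #13 SA[13]=4  'bbaabbaabb'

SA = [10, 6, 1, 11, 7, 3, 13, 9, 5, 0, 2, 12, 8, 4]
rank  pair      lcp
   1  s[10:],s[6:]  4  'aabb'
   2  s[6:],s[1:]  1  'a'
   3  s[1:],s[11:]  2  'ab'
   4  s[11:],s[7:]  3  'abb'
   5  s[7:],s[3:]  7  'abbaabb'
   6  s[3:],s[13:]  0  ''
   7  s[13:],s[9:]  1  'b'
   8  s[9:],s[5:]  5  'baabb'
   9  s[5:],s[0:]  2  'ba'
  10  s[0:],s[2:]  3  'bab'
  11  s[2:],s[12:]  1  'b'
  12  s[12:],s[8:]  2  'bb'
  13  s[8:],s[4:]  6  'bbaabb'

n(n+1)/2 = 14·15/2 = 105
Σ LCP = 0 + 4 + 1 + 2 + 3 + 7 + 0 + 1 + 5 + 2 + 3 + 1 + 2 + 6 = 37
distinct = 105 − 37 = 68

68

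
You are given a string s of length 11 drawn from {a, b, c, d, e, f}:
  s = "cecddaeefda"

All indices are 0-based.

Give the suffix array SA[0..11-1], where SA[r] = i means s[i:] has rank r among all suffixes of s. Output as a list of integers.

[10, 5, 2, 0, 9, 4, 3, 1, 6, 7, 8]

rank→(start, suffix):
  0 → (10, 'a')
  1 → (5, 'aeefda')
  2 → (2, 'cddaeefda')
  3 → (0, 'cecddaeefda')
  4 → (9, 'da')
  5 → (4, 'daeefda')
  6 → (3, 'ddaeefda')
  7 → (1, 'ecddaeefda')
  8 → (6, 'eefda')
  9 → (7, 'efda')
  10 → (8, 'fda')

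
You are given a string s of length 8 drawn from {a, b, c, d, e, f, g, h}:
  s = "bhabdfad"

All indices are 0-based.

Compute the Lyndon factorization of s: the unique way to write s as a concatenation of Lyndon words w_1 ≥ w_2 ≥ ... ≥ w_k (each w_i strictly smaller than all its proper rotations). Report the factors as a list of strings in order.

emit factor 1: 'bh' (i=0, period=2)
emit factor 2: 'abdfad' (i=2, period=6)

["bh", "abdfad"]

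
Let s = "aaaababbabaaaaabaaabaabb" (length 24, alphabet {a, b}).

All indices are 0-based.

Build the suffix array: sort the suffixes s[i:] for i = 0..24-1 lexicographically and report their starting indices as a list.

sorted suffixes:
  #0 SA[0]=10  'aaaaabaaabaabb'
  #1 SA[1]=11  'aaaabaaabaabb'
  #2 SA[2]=0  'aaaababbabaaaaabaaabaabb'
  #3 SA[3]=12  'aaabaaabaabb'
  #4 SA[4]=16  'aaabaabb'
  #5 SA[5]=1  'aaababbabaaaaabaaabaabb'
  #6 SA[6]=13  'aabaaabaabb'
  #7 SA[7]=17  'aabaabb'
  #8 SA[8]=2  'aababbabaaaaabaaabaabb'
  #9 SA[9]=20  'aabb'
  #10 SA[10]=8  'abaaaaabaaabaabb'
  #11 SA[11]=14  'abaaabaabb'
  #12 SA[12]=18  'abaabb'
  #13 SA[13]=3  'ababbabaaaaabaaabaabb'
  #14 SA[14]=21  'abb'
  #15 SA[15]=5  'abbabaaaaabaaabaabb'
  #16 SA[16]=23  'b'
  #17 SA[17]=9  'baaaaabaaabaabb'
  #18 SA[18]=15  'baaabaabb'
  #19 SA[19]=19  'baabb'
  #20 SA[20]=7  'babaaaaabaaabaabb'
  #21 SA[21]=4  'babbabaaaaabaaabaabb'
  #22 SA[22]=22  'bb'
  #23 SA[23]=6  'bbabaaaaabaaabaabb'

[10, 11, 0, 12, 16, 1, 13, 17, 2, 20, 8, 14, 18, 3, 21, 5, 23, 9, 15, 19, 7, 4, 22, 6]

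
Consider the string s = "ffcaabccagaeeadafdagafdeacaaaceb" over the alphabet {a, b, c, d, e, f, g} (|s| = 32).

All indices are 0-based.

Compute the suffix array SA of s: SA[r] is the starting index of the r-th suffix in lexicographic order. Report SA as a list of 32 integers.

[26, 3, 27, 4, 24, 28, 13, 10, 15, 20, 8, 18, 31, 5, 25, 2, 7, 6, 29, 14, 17, 22, 23, 12, 30, 11, 1, 16, 21, 0, 9, 19]

sorted suffixes:
  #0 SA[0]=26  'aaaceb'
  #1 SA[1]=3  'aabccagaeeadafdagafdeacaaaceb'
  #2 SA[2]=27  'aaceb'
  #3 SA[3]=4  'abccagaeeadafdagafdeacaaaceb'
  #4 SA[4]=24  'acaaaceb'
  #5 SA[5]=28  'aceb'
  #6 SA[6]=13  'adafdagafdeacaaaceb'
  #7 SA[7]=10  'aeeadafdagafdeacaaaceb'
  #8 SA[8]=15  'afdagafdeacaaaceb'
  #9 SA[9]=20  'afdeacaaaceb'
  #10 SA[10]=8  'agaeeadafdagafdeacaaaceb'
  #11 SA[11]=18  'agafdeacaaaceb'
  #12 SA[12]=31  'b'
  #13 SA[13]=5  'bccagaeeadafdagafdeacaaaceb'
  #14 SA[14]=25  'caaaceb'
  #15 SA[15]=2  'caabccagaeeadafdagafdeacaaaceb'
  #16 SA[16]=7  'cagaeeadafdagafdeacaaaceb'
  #17 SA[17]=6  'ccagaeeadafdagafdeacaaaceb'
  #18 SA[18]=29  'ceb'
  #19 SA[19]=14  'dafdagafdeacaaaceb'
  #20 SA[20]=17  'dagafdeacaaaceb'
  #21 SA[21]=22  'deacaaaceb'
  #22 SA[22]=23  'eacaaaceb'
  #23 SA[23]=12  'eadafdagafdeacaaaceb'
  #24 SA[24]=30  'eb'
  #25 SA[25]=11  'eeadafdagafdeacaaaceb'
  #26 SA[26]=1  'fcaabccagaeeadafdagafdeacaaaceb'
  #27 SA[27]=16  'fdagafdeacaaaceb'
  #28 SA[28]=21  'fdeacaaaceb'
  #29 SA[29]=0  'ffcaabccagaeeadafdagafdeacaaaceb'
  #30 SA[30]=9  'gaeeadafdagafdeacaaaceb'
  #31 SA[31]=19  'gafdeacaaaceb'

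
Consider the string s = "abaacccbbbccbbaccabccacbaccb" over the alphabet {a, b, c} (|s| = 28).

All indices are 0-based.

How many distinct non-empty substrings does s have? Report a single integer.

353

sorted suffixes:
  #0 SA[0]=2  'aacccbbbccbbaccabccacbaccb'
  #1 SA[1]=0  'abaacccbbbccbbaccabccacbaccb'
  #2 SA[2]=17  'abccacbaccb'
  #3 SA[3]=21  'acbaccb'
  #4 SA[4]=14  'accabccacbaccb'
  #5 SA[5]=24  'accb'
  #6 SA[6]=3  'acccbbbccbbaccabccacbaccb'
  #7 SA[7]=27  'b'
  #8 SA[8]=1  'baacccbbbccbbaccabccacbaccb'
  #9 SA[9]=13  'baccabccacbaccb'
  #10 SA[10]=23  'baccb'
  #11 SA[11]=12  'bbaccabccacbaccb'
  #12 SA[12]=7  'bbbccbbaccabccacbaccb'
  #13 SA[13]=8  'bbccbbaccabccacbaccb'
  #14 SA[14]=18  'bccacbaccb'
  #15 SA[15]=9  'bccbbaccabccacbaccb'
  #16 SA[16]=16  'cabccacbaccb'
  #17 SA[17]=20  'cacbaccb'
  #18 SA[18]=26  'cb'
  #19 SA[19]=22  'cbaccb'
  #20 SA[20]=11  'cbbaccabccacbaccb'
  #21 SA[21]=6  'cbbbccbbaccabccacbaccb'
  #22 SA[22]=15  'ccabccacbaccb'
  #23 SA[23]=19  'ccacbaccb'
  #24 SA[24]=25  'ccb'
  #25 SA[25]=10  'ccbbaccabccacbaccb'
  #26 SA[26]=5  'ccbbbccbbaccabccacbaccb'
  #27 SA[27]=4  'cccbbbccbbaccabccacbaccb'

SA = [2, 0, 17, 21, 14, 24, 3, 27, 1, 13, 23, 12, 7, 8, 18, 9, 16, 20, 26, 22, 11, 6, 15, 19, 25, 10, 5, 4]
rank  pair      lcp
   1  s[2:],s[0:]  1  'a'
   2  s[0:],s[17:]  2  'ab'
   3  s[17:],s[21:]  1  'a'
   4  s[21:],s[14:]  2  'ac'
   5  s[14:],s[24:]  3  'acc'
   6  s[24:],s[3:]  3  'acc'
   7  s[3:],s[27:]  0  ''
   8  s[27:],s[1:]  1  'b'
   9  s[1:],s[13:]  2  'ba'
  10  s[13:],s[23:]  4  'bacc'
  11  s[23:],s[12:]  1  'b'
  12  s[12:],s[7:]  2  'bb'
  13  s[7:],s[8:]  2  'bb'
  14  s[8:],s[18:]  1  'b'
  15  s[18:],s[9:]  3  'bcc'
  16  s[9:],s[16:]  0  ''
  17  s[16:],s[20:]  2  'ca'
  18  s[20:],s[26:]  1  'c'
  19  s[26:],s[22:]  2  'cb'
  20  s[22:],s[11:]  2  'cb'
  21  s[11:],s[6:]  3  'cbb'
  22  s[6:],s[15:]  1  'c'
  23  s[15:],s[19:]  3  'cca'
  24  s[19:],s[25:]  2  'cc'
  25  s[25:],s[10:]  3  'ccb'
  26  s[10:],s[5:]  4  'ccbb'
  27  s[5:],s[4:]  2  'cc'

n(n+1)/2 = 28·29/2 = 406
Σ LCP = 0 + 1 + 2 + 1 + 2 + 3 + 3 + 0 + 1 + 2 + 4 + 1 + 2 + 2 + 1 + 3 + 0 + 2 + 1 + 2 + 2 + 3 + 1 + 3 + 2 + 3 + 4 + 2 = 53
distinct = 406 − 53 = 353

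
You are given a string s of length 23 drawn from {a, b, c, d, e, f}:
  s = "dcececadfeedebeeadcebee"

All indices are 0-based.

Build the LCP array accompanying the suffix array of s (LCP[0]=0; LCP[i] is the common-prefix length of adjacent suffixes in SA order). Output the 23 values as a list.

[0, 2, 0, 3, 0, 1, 2, 3, 0, 3, 1, 1, 0, 1, 1, 4, 1, 2, 1, 1, 2, 2, 0]

rank→(start, suffix):
  0 → (16, 'adcebee')
  1 → (6, 'adfeedebeeadcebee')
  2 → (20, 'bee')
  3 → (13, 'beeadcebee')
  4 → (5, 'cadfeedebeeadcebee')
  5 → (18, 'cebee')
  6 → (3, 'cecadfeedebeeadcebee')
  7 → (1, 'cececadfeedebeeadcebee')
  8 → (17, 'dcebee')
  9 → (0, 'dcececadfeedebeeadcebee')
  10 → (11, 'debeeadcebee')
  11 → (7, 'dfeedebeeadcebee')
  12 → (22, 'e')
  13 → (15, 'eadcebee')
  14 → (19, 'ebee')
  15 → (12, 'ebeeadcebee')
  16 → (4, 'ecadfeedebeeadcebee')
  17 → (2, 'ececadfeedebeeadcebee')
  18 → (10, 'edebeeadcebee')
  19 → (21, 'ee')
  20 → (14, 'eeadcebee')
  21 → (9, 'eedebeeadcebee')
  22 → (8, 'feedebeeadcebee')

SA = [16, 6, 20, 13, 5, 18, 3, 1, 17, 0, 11, 7, 22, 15, 19, 12, 4, 2, 10, 21, 14, 9, 8]
[i] adj suffixes → lcp
  [1] 16/6 → 2 ('ad')
  [2] 6/20 → 0 ('')
  [3] 20/13 → 3 ('bee')
  [4] 13/5 → 0 ('')
  [5] 5/18 → 1 ('c')
  [6] 18/3 → 2 ('ce')
  [7] 3/1 → 3 ('cec')
  [8] 1/17 → 0 ('')
  [9] 17/0 → 3 ('dce')
  [10] 0/11 → 1 ('d')
  [11] 11/7 → 1 ('d')
  [12] 7/22 → 0 ('')
  [13] 22/15 → 1 ('e')
  [14] 15/19 → 1 ('e')
  [15] 19/12 → 4 ('ebee')
  [16] 12/4 → 1 ('e')
  [17] 4/2 → 2 ('ec')
  [18] 2/10 → 1 ('e')
  [19] 10/21 → 1 ('e')
  [20] 21/14 → 2 ('ee')
  [21] 14/9 → 2 ('ee')
  [22] 9/8 → 0 ('')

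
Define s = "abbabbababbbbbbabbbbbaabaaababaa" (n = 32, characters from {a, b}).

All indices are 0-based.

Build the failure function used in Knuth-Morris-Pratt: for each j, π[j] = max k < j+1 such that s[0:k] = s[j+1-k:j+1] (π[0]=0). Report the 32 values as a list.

π[0] = 0
j=1 s[j]='b': π[1]=0 (border '')
j=2 s[j]='b': π[2]=0 (border '')
j=3 s[j]='a': π[3]=1 (border 'a')
j=4 s[j]='b': π[4]=2 (border 'ab')
j=5 s[j]='b': π[5]=3 (border 'abb')
j=6 s[j]='a': π[6]=4 (border 'abba')
j=7 s[j]='b': π[7]=5 (border 'abbab')
j=8 s[j]='a': k: 5→2→0; π[8]=1 (border 'a')
j=9 s[j]='b': π[9]=2 (border 'ab')
j=10 s[j]='b': π[10]=3 (border 'abb')
j=11 s[j]='b': k: 3→0; π[11]=0 (border '')
j=12 s[j]='b': π[12]=0 (border '')
j=13 s[j]='b': π[13]=0 (border '')
j=14 s[j]='b': π[14]=0 (border '')
j=15 s[j]='a': π[15]=1 (border 'a')
j=16 s[j]='b': π[16]=2 (border 'ab')
j=17 s[j]='b': π[17]=3 (border 'abb')
j=18 s[j]='b': k: 3→0; π[18]=0 (border '')
j=19 s[j]='b': π[19]=0 (border '')
j=20 s[j]='b': π[20]=0 (border '')
j=21 s[j]='a': π[21]=1 (border 'a')
j=22 s[j]='a': k: 1→0; π[22]=1 (border 'a')
j=23 s[j]='b': π[23]=2 (border 'ab')
j=24 s[j]='a': k: 2→0; π[24]=1 (border 'a')
j=25 s[j]='a': k: 1→0; π[25]=1 (border 'a')
j=26 s[j]='a': k: 1→0; π[26]=1 (border 'a')
j=27 s[j]='b': π[27]=2 (border 'ab')
j=28 s[j]='a': k: 2→0; π[28]=1 (border 'a')
j=29 s[j]='b': π[29]=2 (border 'ab')
j=30 s[j]='a': k: 2→0; π[30]=1 (border 'a')
j=31 s[j]='a': k: 1→0; π[31]=1 (border 'a')

[0, 0, 0, 1, 2, 3, 4, 5, 1, 2, 3, 0, 0, 0, 0, 1, 2, 3, 0, 0, 0, 1, 1, 2, 1, 1, 1, 2, 1, 2, 1, 1]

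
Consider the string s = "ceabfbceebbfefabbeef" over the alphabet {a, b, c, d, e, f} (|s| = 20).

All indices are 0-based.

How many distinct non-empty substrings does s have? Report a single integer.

189

sorted suffixes:
  #0 SA[0]=14  'abbeef'
  #1 SA[1]=2  'abfbceebbfefabbeef'
  #2 SA[2]=15  'bbeef'
  #3 SA[3]=9  'bbfefabbeef'
  #4 SA[4]=5  'bceebbfefabbeef'
  #5 SA[5]=16  'beef'
  #6 SA[6]=3  'bfbceebbfefabbeef'
  #7 SA[7]=10  'bfefabbeef'
  #8 SA[8]=0  'ceabfbceebbfefabbeef'
  #9 SA[9]=6  'ceebbfefabbeef'
  #10 SA[10]=1  'eabfbceebbfefabbeef'
  #11 SA[11]=8  'ebbfefabbeef'
  #12 SA[12]=7  'eebbfefabbeef'
  #13 SA[13]=17  'eef'
  #14 SA[14]=18  'ef'
  #15 SA[15]=12  'efabbeef'
  #16 SA[16]=19  'f'
  #17 SA[17]=13  'fabbeef'
  #18 SA[18]=4  'fbceebbfefabbeef'
  #19 SA[19]=11  'fefabbeef'

SA = [14, 2, 15, 9, 5, 16, 3, 10, 0, 6, 1, 8, 7, 17, 18, 12, 19, 13, 4, 11]
i: (SA[i-1],SA[i]) lcp shared
  1: (14,2) 2 'ab'
  2: (2,15) 0 ''
  3: (15,9) 2 'bb'
  4: (9,5) 1 'b'
  5: (5,16) 1 'b'
  6: (16,3) 1 'b'
  7: (3,10) 2 'bf'
  8: (10,0) 0 ''
  9: (0,6) 2 'ce'
  10: (6,1) 0 ''
  11: (1,8) 1 'e'
  12: (8,7) 1 'e'
  13: (7,17) 2 'ee'
  14: (17,18) 1 'e'
  15: (18,12) 2 'ef'
  16: (12,19) 0 ''
  17: (19,13) 1 'f'
  18: (13,4) 1 'f'
  19: (4,11) 1 'f'

n(n+1)/2 = 20·21/2 = 210
Σ LCP = 0 + 2 + 0 + 2 + 1 + 1 + 1 + 2 + 0 + 2 + 0 + 1 + 1 + 2 + 1 + 2 + 0 + 1 + 1 + 1 = 21
distinct = 210 − 21 = 189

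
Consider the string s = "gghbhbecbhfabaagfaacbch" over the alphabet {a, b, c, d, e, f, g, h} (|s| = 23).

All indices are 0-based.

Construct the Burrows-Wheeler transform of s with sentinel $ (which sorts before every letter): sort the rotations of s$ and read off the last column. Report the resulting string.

hfbfaaachhcaebbgha$gcbgb

rank  rotation                  last
    0  $gghbhbecbhfabaagfaacbch  h
    1  aacbch$gghbhbecbhfabaagf  f
    2  aagfaacbch$gghbhbecbhfab  b
    3  abaagfaacbch$gghbhbecbhf  f
    4  acbch$gghbhbecbhfabaagfa  a
    5  agfaacbch$gghbhbecbhfaba  a
    6  baagfaacbch$gghbhbecbhfa  a
    7  bch$gghbhbecbhfabaagfaac  c
    8  becbhfabaagfaacbch$gghbh  h
    9  bhbecbhfabaagfaacbch$ggh  h
   10  bhfabaagfaacbch$gghbhbec  c
   11  cbch$gghbhbecbhfabaagfaa  a
   12  cbhfabaagfaacbch$gghbhbe  e
   13  ch$gghbhbecbhfabaagfaacb  b
   14  ecbhfabaagfaacbch$gghbhb  b
   15  faacbch$gghbhbecbhfabaag  g
   16  fabaagfaacbch$gghbhbecbh  h
   17  gfaacbch$gghbhbecbhfabaa  a
   18  gghbhbecbhfabaagfaacbch$  $
   19  ghbhbecbhfabaagfaacbch$g  g
   20  h$gghbhbecbhfabaagfaacbc  c
   21  hbecbhfabaagfaacbch$gghb  b
   22  hbhbecbhfabaagfaacbch$gg  g
   23  hfabaagfaacbch$gghbhbecb  b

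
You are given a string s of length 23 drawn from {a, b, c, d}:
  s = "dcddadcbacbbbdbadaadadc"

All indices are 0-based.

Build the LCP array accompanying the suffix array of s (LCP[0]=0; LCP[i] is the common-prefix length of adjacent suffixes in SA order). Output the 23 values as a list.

[0, 1, 1, 3, 2, 3, 0, 2, 1, 2, 1, 0, 1, 2, 1, 0, 2, 4, 1, 1, 2, 2, 1]

sorted suffixes:
  #0 SA[0]=17  'aadadc'
  #1 SA[1]=8  'acbbbdbadaadadc'
  #2 SA[2]=15  'adaadadc'
  #3 SA[3]=18  'adadc'
  #4 SA[4]=20  'adc'
  #5 SA[5]=4  'adcbacbbbdbadaadadc'
  #6 SA[6]=7  'bacbbbdbadaadadc'
  #7 SA[7]=14  'badaadadc'
  #8 SA[8]=10  'bbbdbadaadadc'
  #9 SA[9]=11  'bbdbadaadadc'
  #10 SA[10]=12  'bdbadaadadc'
  #11 SA[11]=22  'c'
  #12 SA[12]=6  'cbacbbbdbadaadadc'
  #13 SA[13]=9  'cbbbdbadaadadc'
  #14 SA[14]=1  'cddadcbacbbbdbadaadadc'
  #15 SA[15]=16  'daadadc'
  #16 SA[16]=19  'dadc'
  #17 SA[17]=3  'dadcbacbbbdbadaadadc'
  #18 SA[18]=13  'dbadaadadc'
  #19 SA[19]=21  'dc'
  #20 SA[20]=5  'dcbacbbbdbadaadadc'
  #21 SA[21]=0  'dcddadcbacbbbdbadaadadc'
  #22 SA[22]=2  'ddadcbacbbbdbadaadadc'

SA = [17, 8, 15, 18, 20, 4, 7, 14, 10, 11, 12, 22, 6, 9, 1, 16, 19, 3, 13, 21, 5, 0, 2]
rank  pair      lcp
   1  s[17:],s[8:]  1  'a'
   2  s[8:],s[15:]  1  'a'
   3  s[15:],s[18:]  3  'ada'
   4  s[18:],s[20:]  2  'ad'
   5  s[20:],s[4:]  3  'adc'
   6  s[4:],s[7:]  0  ''
   7  s[7:],s[14:]  2  'ba'
   8  s[14:],s[10:]  1  'b'
   9  s[10:],s[11:]  2  'bb'
  10  s[11:],s[12:]  1  'b'
  11  s[12:],s[22:]  0  ''
  12  s[22:],s[6:]  1  'c'
  13  s[6:],s[9:]  2  'cb'
  14  s[9:],s[1:]  1  'c'
  15  s[1:],s[16:]  0  ''
  16  s[16:],s[19:]  2  'da'
  17  s[19:],s[3:]  4  'dadc'
  18  s[3:],s[13:]  1  'd'
  19  s[13:],s[21:]  1  'd'
  20  s[21:],s[5:]  2  'dc'
  21  s[5:],s[0:]  2  'dc'
  22  s[0:],s[2:]  1  'd'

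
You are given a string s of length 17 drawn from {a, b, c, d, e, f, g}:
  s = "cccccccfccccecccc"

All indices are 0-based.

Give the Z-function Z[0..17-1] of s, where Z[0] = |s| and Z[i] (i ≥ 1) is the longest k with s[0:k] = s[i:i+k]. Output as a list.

Z[0]=17
i=1: i≥r, start 0; Z[1]=6 extend→box=[1,7)
i=2: min(r-i=5, Z[1]=6)=5; Z[2]=5
i=3: min(r-i=4, Z[2]=5)=4; Z[3]=4
i=4: min(r-i=3, Z[3]=4)=3; Z[4]=3
i=5: min(r-i=2, Z[4]=3)=2; Z[5]=2
i=6: min(r-i=1, Z[5]=2)=1; Z[6]=1
i=7: i≥r, start 0; Z[7]=0
i=8: i≥r, start 0; Z[8]=4 extend→box=[8,12)
i=9: min(r-i=3, Z[1]=6)=3; Z[9]=3
i=10: min(r-i=2, Z[2]=5)=2; Z[10]=2
i=11: min(r-i=1, Z[3]=4)=1; Z[11]=1
i=12: i≥r, start 0; Z[12]=0
i=13: i≥r, start 0; Z[13]=4 extend→box=[13,17)
i=14: min(r-i=3, Z[1]=6)=3; Z[14]=3
i=15: min(r-i=2, Z[2]=5)=2; Z[15]=2
i=16: min(r-i=1, Z[3]=4)=1; Z[16]=1

[17, 6, 5, 4, 3, 2, 1, 0, 4, 3, 2, 1, 0, 4, 3, 2, 1]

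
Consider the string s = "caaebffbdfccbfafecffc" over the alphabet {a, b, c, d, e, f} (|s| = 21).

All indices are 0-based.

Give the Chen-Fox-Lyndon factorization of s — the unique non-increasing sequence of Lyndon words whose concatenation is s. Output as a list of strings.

["c", "aaebffbdfccbfafecffc"]

emit factor 1: 'c' (i=0, period=1)
emit factor 2: 'aaebffbdfccbfafecffc' (i=1, period=20)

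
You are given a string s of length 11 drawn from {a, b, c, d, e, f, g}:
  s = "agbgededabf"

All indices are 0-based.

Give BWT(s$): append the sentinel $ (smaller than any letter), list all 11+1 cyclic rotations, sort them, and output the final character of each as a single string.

fd$ageedgbab

rank  rotation      last
    0  $agbgededabf  f
    1  abf$agbgeded  d
    2  agbgededabf$  $
    3  bf$agbgededa  a
    4  bgededabf$ag  g
    5  dabf$agbgede  e
    6  dedabf$agbge  e
    7  edabf$agbged  d
    8  ededabf$agbg  g
    9  f$agbgededab  b
   10  gbgededabf$a  a
   11  gededabf$agb  b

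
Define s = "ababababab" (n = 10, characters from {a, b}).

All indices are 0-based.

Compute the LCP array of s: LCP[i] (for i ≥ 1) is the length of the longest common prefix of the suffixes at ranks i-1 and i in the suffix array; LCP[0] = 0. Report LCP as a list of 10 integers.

[0, 2, 4, 6, 8, 0, 1, 3, 5, 7]

rank→(start, suffix):
  0 → (8, 'ab')
  1 → (6, 'abab')
  2 → (4, 'ababab')
  3 → (2, 'abababab')
  4 → (0, 'ababababab')
  5 → (9, 'b')
  6 → (7, 'bab')
  7 → (5, 'babab')
  8 → (3, 'bababab')
  9 → (1, 'babababab')

SA = [8, 6, 4, 2, 0, 9, 7, 5, 3, 1]
[i] adj suffixes → lcp
  [1] 8/6 → 2 ('ab')
  [2] 6/4 → 4 ('abab')
  [3] 4/2 → 6 ('ababab')
  [4] 2/0 → 8 ('abababab')
  [5] 0/9 → 0 ('')
  [6] 9/7 → 1 ('b')
  [7] 7/5 → 3 ('bab')
  [8] 5/3 → 5 ('babab')
  [9] 3/1 → 7 ('bababab')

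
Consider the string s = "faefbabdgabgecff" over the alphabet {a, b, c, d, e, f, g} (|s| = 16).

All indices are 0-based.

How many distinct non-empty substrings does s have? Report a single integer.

126

rank→(start, suffix):
  0 → (5, 'abdgabgecff')
  1 → (9, 'abgecff')
  2 → (1, 'aefbabdgabgecff')
  3 → (4, 'babdgabgecff')
  4 → (6, 'bdgabgecff')
  5 → (10, 'bgecff')
  6 → (13, 'cff')
  7 → (7, 'dgabgecff')
  8 → (12, 'ecff')
  9 → (2, 'efbabdgabgecff')
  10 → (15, 'f')
  11 → (0, 'faefbabdgabgecff')
  12 → (3, 'fbabdgabgecff')
  13 → (14, 'ff')
  14 → (8, 'gabgecff')
  15 → (11, 'gecff')

SA = [5, 9, 1, 4, 6, 10, 13, 7, 12, 2, 15, 0, 3, 14, 8, 11]
rank  pair      lcp
   1  s[5:],s[9:]  2  'ab'
   2  s[9:],s[1:]  1  'a'
   3  s[1:],s[4:]  0  ''
   4  s[4:],s[6:]  1  'b'
   5  s[6:],s[10:]  1  'b'
   6  s[10:],s[13:]  0  ''
   7  s[13:],s[7:]  0  ''
   8  s[7:],s[12:]  0  ''
   9  s[12:],s[2:]  1  'e'
  10  s[2:],s[15:]  0  ''
  11  s[15:],s[0:]  1  'f'
  12  s[0:],s[3:]  1  'f'
  13  s[3:],s[14:]  1  'f'
  14  s[14:],s[8:]  0  ''
  15  s[8:],s[11:]  1  'g'

n(n+1)/2 = 16·17/2 = 136
Σ LCP = 0 + 2 + 1 + 0 + 1 + 1 + 0 + 0 + 0 + 1 + 0 + 1 + 1 + 1 + 0 + 1 = 10
distinct = 136 − 10 = 126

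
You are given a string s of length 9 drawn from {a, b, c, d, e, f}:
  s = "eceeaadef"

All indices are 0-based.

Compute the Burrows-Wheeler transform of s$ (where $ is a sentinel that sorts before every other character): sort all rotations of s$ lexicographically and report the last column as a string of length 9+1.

rank  rotation    last
    0  $eceeaadef  f
    1  aadef$ecee  e
    2  adef$eceea  a
    3  ceeaadef$e  e
    4  def$eceeaa  a
    5  eaadef$ece  e
    6  eceeaadef$  $
    7  eeaadef$ec  c
    8  ef$eceeaad  d
    9  f$eceeaade  e

feaeae$cde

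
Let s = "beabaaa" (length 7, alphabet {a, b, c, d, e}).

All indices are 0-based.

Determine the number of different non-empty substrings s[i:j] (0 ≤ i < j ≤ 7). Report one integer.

23

sorted suffixes:
  #0 SA[0]=6  'a'
  #1 SA[1]=5  'aa'
  #2 SA[2]=4  'aaa'
  #3 SA[3]=2  'abaaa'
  #4 SA[4]=3  'baaa'
  #5 SA[5]=0  'beabaaa'
  #6 SA[6]=1  'eabaaa'

SA = [6, 5, 4, 2, 3, 0, 1]
i: (SA[i-1],SA[i]) lcp shared
  1: (6,5) 1 'a'
  2: (5,4) 2 'aa'
  3: (4,2) 1 'a'
  4: (2,3) 0 ''
  5: (3,0) 1 'b'
  6: (0,1) 0 ''

n(n+1)/2 = 7·8/2 = 28
Σ LCP = 0 + 1 + 2 + 1 + 0 + 1 + 0 = 5
distinct = 28 − 5 = 23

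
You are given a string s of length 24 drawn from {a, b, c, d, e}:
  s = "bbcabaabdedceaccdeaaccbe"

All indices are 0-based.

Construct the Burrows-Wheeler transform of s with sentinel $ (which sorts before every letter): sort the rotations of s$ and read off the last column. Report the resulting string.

rank  rotation                   last
    0  $bbcabaabdedceaccdeaaccbe  e
    1  aabdedceaccdeaaccbe$bbcab  b
    2  aaccbe$bbcabaabdedceaccde  e
    3  abaabdedceaccdeaaccbe$bbc  c
    4  abdedceaccdeaaccbe$bbcaba  a
    5  accbe$bbcabaabdedceaccdea  a
    6  accdeaaccbe$bbcabaabdedce  e
    7  baabdedceaccdeaaccbe$bbca  a
    8  bbcabaabdedceaccdeaaccbe$  $
    9  bcabaabdedceaccdeaaccbe$b  b
   10  bdedceaccdeaaccbe$bbcabaa  a
   11  be$bbcabaabdedceaccdeaacc  c
   12  cabaabdedceaccdeaaccbe$bb  b
   13  cbe$bbcabaabdedceaccdeaac  c
   14  ccbe$bbcabaabdedceaccdeaa  a
   15  ccdeaaccbe$bbcabaabdedcea  a
   16  cdeaaccbe$bbcabaabdedceac  c
   17  ceaccdeaaccbe$bbcabaabded  d
   18  dceaccdeaaccbe$bbcabaabde  e
   19  deaaccbe$bbcabaabdedceacc  c
   20  dedceaccdeaaccbe$bbcabaab  b
   21  e$bbcabaabdedceaccdeaaccb  b
   22  eaaccbe$bbcabaabdedceaccd  d
   23  eaccdeaaccbe$bbcabaabdedc  c
   24  edceaccdeaaccbe$bbcabaabd  d

ebecaaea$bacbcaacdecbbdcd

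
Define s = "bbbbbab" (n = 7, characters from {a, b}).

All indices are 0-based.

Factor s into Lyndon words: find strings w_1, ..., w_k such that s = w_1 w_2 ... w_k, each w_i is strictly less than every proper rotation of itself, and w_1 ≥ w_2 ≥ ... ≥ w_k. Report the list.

["b", "b", "b", "b", "b", "ab"]

emit factor 1: 'b' (i=0, period=1)
emit factor 2: 'b' (i=1, period=1)
emit factor 3: 'b' (i=2, period=1)
emit factor 4: 'b' (i=3, period=1)
emit factor 5: 'b' (i=4, period=1)
emit factor 6: 'ab' (i=5, period=2)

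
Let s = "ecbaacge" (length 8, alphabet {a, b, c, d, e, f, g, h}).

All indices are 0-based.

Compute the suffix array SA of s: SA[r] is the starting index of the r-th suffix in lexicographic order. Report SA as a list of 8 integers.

sorted suffixes:
  #0 SA[0]=3  'aacge'
  #1 SA[1]=4  'acge'
  #2 SA[2]=2  'baacge'
  #3 SA[3]=1  'cbaacge'
  #4 SA[4]=5  'cge'
  #5 SA[5]=7  'e'
  #6 SA[6]=0  'ecbaacge'
  #7 SA[7]=6  'ge'

[3, 4, 2, 1, 5, 7, 0, 6]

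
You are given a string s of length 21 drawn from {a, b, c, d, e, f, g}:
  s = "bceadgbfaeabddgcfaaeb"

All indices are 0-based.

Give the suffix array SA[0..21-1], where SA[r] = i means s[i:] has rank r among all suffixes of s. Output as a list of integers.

[17, 10, 3, 8, 18, 20, 0, 11, 6, 1, 15, 12, 4, 13, 9, 2, 19, 16, 7, 5, 14]

rank | idx | suffix
   0 |  17 | aaeb
   1 |  10 | abddgcfaaeb
   2 |   3 | adgbfaeabddgcfaaeb
   3 |   8 | aeabddgcfaaeb
   4 |  18 | aeb
   5 |  20 | b
   6 |   0 | bceadgbfaeabddgcfaaeb
   7 |  11 | bddgcfaaeb
   8 |   6 | bfaeabddgcfaaeb
   9 |   1 | ceadgbfaeabddgcfaaeb
  10 |  15 | cfaaeb
  11 |  12 | ddgcfaaeb
  12 |   4 | dgbfaeabddgcfaaeb
  13 |  13 | dgcfaaeb
  14 |   9 | eabddgcfaaeb
  15 |   2 | eadgbfaeabddgcfaaeb
  16 |  19 | eb
  17 |  16 | faaeb
  18 |   7 | faeabddgcfaaeb
  19 |   5 | gbfaeabddgcfaaeb
  20 |  14 | gcfaaeb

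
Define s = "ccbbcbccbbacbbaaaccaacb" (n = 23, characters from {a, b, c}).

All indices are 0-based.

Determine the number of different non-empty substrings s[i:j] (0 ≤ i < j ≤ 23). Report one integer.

234

sorted suffixes:
  #0 SA[0]=14  'aaaccaacb'
  #1 SA[1]=19  'aacb'
  #2 SA[2]=15  'aaccaacb'
  #3 SA[3]=20  'acb'
  #4 SA[4]=10  'acbbaaaccaacb'
  #5 SA[5]=16  'accaacb'
  #6 SA[6]=22  'b'
  #7 SA[7]=13  'baaaccaacb'
  #8 SA[8]=9  'bacbbaaaccaacb'
  #9 SA[9]=12  'bbaaaccaacb'
  #10 SA[10]=8  'bbacbbaaaccaacb'
  #11 SA[11]=2  'bbcbccbbacbbaaaccaacb'
  #12 SA[12]=3  'bcbccbbacbbaaaccaacb'
  #13 SA[13]=5  'bccbbacbbaaaccaacb'
  #14 SA[14]=18  'caacb'
  #15 SA[15]=21  'cb'
  #16 SA[16]=11  'cbbaaaccaacb'
  #17 SA[17]=7  'cbbacbbaaaccaacb'
  #18 SA[18]=1  'cbbcbccbbacbbaaaccaacb'
  #19 SA[19]=4  'cbccbbacbbaaaccaacb'
  #20 SA[20]=17  'ccaacb'
  #21 SA[21]=6  'ccbbacbbaaaccaacb'
  #22 SA[22]=0  'ccbbcbccbbacbbaaaccaacb'

SA = [14, 19, 15, 20, 10, 16, 22, 13, 9, 12, 8, 2, 3, 5, 18, 21, 11, 7, 1, 4, 17, 6, 0]
i: (SA[i-1],SA[i]) lcp shared
  1: (14,19) 2 'aa'
  2: (19,15) 3 'aac'
  3: (15,20) 1 'a'
  4: (20,10) 3 'acb'
  5: (10,16) 2 'ac'
  6: (16,22) 0 ''
  7: (22,13) 1 'b'
  8: (13,9) 2 'ba'
  9: (9,12) 1 'b'
  10: (12,8) 3 'bba'
  11: (8,2) 2 'bb'
  12: (2,3) 1 'b'
  13: (3,5) 2 'bc'
  14: (5,18) 0 ''
  15: (18,21) 1 'c'
  16: (21,11) 2 'cb'
  17: (11,7) 4 'cbba'
  18: (7,1) 3 'cbb'
  19: (1,4) 2 'cb'
  20: (4,17) 1 'c'
  21: (17,6) 2 'cc'
  22: (6,0) 4 'ccbb'

n(n+1)/2 = 23·24/2 = 276
Σ LCP = 0 + 2 + 3 + 1 + 3 + 2 + 0 + 1 + 2 + 1 + 3 + 2 + 1 + 2 + 0 + 1 + 2 + 4 + 3 + 2 + 1 + 2 + 4 = 42
distinct = 276 − 42 = 234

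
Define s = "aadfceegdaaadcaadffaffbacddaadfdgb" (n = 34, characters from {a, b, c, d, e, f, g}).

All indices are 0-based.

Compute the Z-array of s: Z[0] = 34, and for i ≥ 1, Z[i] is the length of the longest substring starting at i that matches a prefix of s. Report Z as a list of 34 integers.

[34, 1, 0, 0, 0, 0, 0, 0, 0, 2, 3, 1, 0, 0, 4, 1, 0, 0, 0, 1, 0, 0, 0, 1, 0, 0, 0, 4, 1, 0, 0, 0, 0, 0]

Z[0]=34
i=1: outside box; Z[1]=1 scan→box=[1,2)
i=2: outside box; Z[2]=0
i=3: outside box; Z[3]=0
i=4: outside box; Z[4]=0
i=5: outside box; Z[5]=0
i=6: outside box; Z[6]=0
i=7: outside box; Z[7]=0
i=8: outside box; Z[8]=0
i=9: outside box; Z[9]=2 scan→box=[9,11)
i=10: min(r-i=1, Z[1]=1)=1; Z[10]=3 scan→box=[10,13)
i=11: min(r-i=2, Z[1]=1)=1; Z[11]=1
i=12: min(r-i=1, Z[2]=0)=0; Z[12]=0
i=13: outside box; Z[13]=0
i=14: outside box; Z[14]=4 scan→box=[14,18)
i=15: min(r-i=3, Z[1]=1)=1; Z[15]=1
i=16: min(r-i=2, Z[2]=0)=0; Z[16]=0
i=17: min(r-i=1, Z[3]=0)=0; Z[17]=0
i=18: outside box; Z[18]=0
i=19: outside box; Z[19]=1 scan→box=[19,20)
i=20: outside box; Z[20]=0
i=21: outside box; Z[21]=0
i=22: outside box; Z[22]=0
i=23: outside box; Z[23]=1 scan→box=[23,24)
i=24: outside box; Z[24]=0
i=25: outside box; Z[25]=0
i=26: outside box; Z[26]=0
i=27: outside box; Z[27]=4 scan→box=[27,31)
i=28: min(r-i=3, Z[1]=1)=1; Z[28]=1
i=29: min(r-i=2, Z[2]=0)=0; Z[29]=0
i=30: min(r-i=1, Z[3]=0)=0; Z[30]=0
i=31: outside box; Z[31]=0
i=32: outside box; Z[32]=0
i=33: outside box; Z[33]=0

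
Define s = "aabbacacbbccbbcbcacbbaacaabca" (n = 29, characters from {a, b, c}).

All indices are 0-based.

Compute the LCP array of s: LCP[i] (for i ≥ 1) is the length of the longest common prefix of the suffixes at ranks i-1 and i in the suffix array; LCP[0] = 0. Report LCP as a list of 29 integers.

rank | idx | suffix
   0 |  28 | a
   1 |   0 | aabbacacbbccbbcbcacbbaacaabca
   2 |  24 | aabca
   3 |  21 | aacaabca
   4 |   1 | abbacacbbccbbcbcacbbaacaabca
   5 |  25 | abca
   6 |  22 | acaabca
   7 |   4 | acacbbccbbcbcacbbaacaabca
   8 |  17 | acbbaacaabca
   9 |   6 | acbbccbbcbcacbbaacaabca
  10 |  20 | baacaabca
  11 |   3 | bacacbbccbbcbcacbbaacaabca
  12 |  19 | bbaacaabca
  13 |   2 | bbacacbbccbbcbcacbbaacaabca
  14 |  12 | bbcbcacbbaacaabca
  15 |   8 | bbccbbcbcacbbaacaabca
  16 |  26 | bca
  17 |  15 | bcacbbaacaabca
  18 |  13 | bcbcacbbaacaabca
  19 |   9 | bccbbcbcacbbaacaabca
  20 |  27 | ca
  21 |  23 | caabca
  22 |  16 | cacbbaacaabca
  23 |   5 | cacbbccbbcbcacbbaacaabca
  24 |  18 | cbbaacaabca
  25 |  11 | cbbcbcacbbaacaabca
  26 |   7 | cbbccbbcbcacbbaacaabca
  27 |  14 | cbcacbbaacaabca
  28 |  10 | ccbbcbcacbbaacaabca

SA = [28, 0, 24, 21, 1, 25, 22, 4, 17, 6, 20, 3, 19, 2, 12, 8, 26, 15, 13, 9, 27, 23, 16, 5, 18, 11, 7, 14, 10]
rank  pair      lcp
   1  s[28:],s[0:]  1  'a'
   2  s[0:],s[24:]  3  'aab'
   3  s[24:],s[21:]  2  'aa'
   4  s[21:],s[1:]  1  'a'
   5  s[1:],s[25:]  2  'ab'
   6  s[25:],s[22:]  1  'a'
   7  s[22:],s[4:]  3  'aca'
   8  s[4:],s[17:]  2  'ac'
   9  s[17:],s[6:]  4  'acbb'
  10  s[6:],s[20:]  0  ''
  11  s[20:],s[3:]  2  'ba'
  12  s[3:],s[19:]  1  'b'
  13  s[19:],s[2:]  3  'bba'
  14  s[2:],s[12:]  2  'bb'
  15  s[12:],s[8:]  3  'bbc'
  16  s[8:],s[26:]  1  'b'
  17  s[26:],s[15:]  3  'bca'
  18  s[15:],s[13:]  2  'bc'
  19  s[13:],s[9:]  2  'bc'
  20  s[9:],s[27:]  0  ''
  21  s[27:],s[23:]  2  'ca'
  22  s[23:],s[16:]  2  'ca'
  23  s[16:],s[5:]  5  'cacbb'
  24  s[5:],s[18:]  1  'c'
  25  s[18:],s[11:]  3  'cbb'
  26  s[11:],s[7:]  4  'cbbc'
  27  s[7:],s[14:]  2  'cb'
  28  s[14:],s[10:]  1  'c'

[0, 1, 3, 2, 1, 2, 1, 3, 2, 4, 0, 2, 1, 3, 2, 3, 1, 3, 2, 2, 0, 2, 2, 5, 1, 3, 4, 2, 1]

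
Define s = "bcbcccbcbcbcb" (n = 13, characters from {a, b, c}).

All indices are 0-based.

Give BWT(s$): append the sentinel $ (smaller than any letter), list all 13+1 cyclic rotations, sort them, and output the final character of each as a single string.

rank  rotation        last
    0  $bcbcccbcbcbcb  b
    1  b$bcbcccbcbcbc  c
    2  bcb$bcbcccbcbc  c
    3  bcbcb$bcbcccbc  c
    4  bcbcbcb$bcbccc  c
    5  bcbcccbcbcbcb$  $
    6  bcccbcbcbcb$bc  c
    7  cb$bcbcccbcbcb  b
    8  cbcb$bcbcccbcb  b
    9  cbcbcb$bcbcccb  b
   10  cbcbcbcb$bcbcc  c
   11  cbcccbcbcbcb$b  b
   12  ccbcbcbcb$bcbc  c
   13  cccbcbcbcb$bcb  b

bcccc$cbbbcbcb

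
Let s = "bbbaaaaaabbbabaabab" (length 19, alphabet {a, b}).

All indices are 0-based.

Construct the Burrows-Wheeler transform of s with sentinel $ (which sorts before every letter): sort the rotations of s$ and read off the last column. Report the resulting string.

bbaaababbaaabaabbb$a

rank  rotation              last
    0  $bbbaaaaaabbbabaabab  b
    1  aaaaaabbbabaabab$bbb  b
    2  aaaaabbbabaabab$bbba  a
    3  aaaabbbabaabab$bbbaa  a
    4  aaabbbabaabab$bbbaaa  a
    5  aabab$bbbaaaaaabbbab  b
    6  aabbbabaabab$bbbaaaa  a
    7  ab$bbbaaaaaabbbabaab  b
    8  abaabab$bbbaaaaaabbb  b
    9  abab$bbbaaaaaabbbaba  a
   10  abbbabaabab$bbbaaaaa  a
   11  b$bbbaaaaaabbbabaaba  a
   12  baaaaaabbbabaabab$bb  b
   13  baabab$bbbaaaaaabbba  a
   14  bab$bbbaaaaaabbbabaa  a
   15  babaabab$bbbaaaaaabb  b
   16  bbaaaaaabbbabaabab$b  b
   17  bbabaabab$bbbaaaaaab  b
   18  bbbaaaaaabbbabaabab$  $
   19  bbbabaabab$bbbaaaaaa  a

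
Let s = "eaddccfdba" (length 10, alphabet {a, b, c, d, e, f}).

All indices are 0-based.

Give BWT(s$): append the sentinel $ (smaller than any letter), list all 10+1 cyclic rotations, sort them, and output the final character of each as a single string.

rank  rotation     last
    0  $eaddccfdba  a
    1  a$eaddccfdb  b
    2  addccfdba$e  e
    3  ba$eaddccfd  d
    4  ccfdba$eadd  d
    5  cfdba$eaddc  c
    6  dba$eaddccf  f
    7  dccfdba$ead  d
    8  ddccfdba$ea  a
    9  eaddccfdba$  $
   10  fdba$eaddcc  c

abeddcfda$c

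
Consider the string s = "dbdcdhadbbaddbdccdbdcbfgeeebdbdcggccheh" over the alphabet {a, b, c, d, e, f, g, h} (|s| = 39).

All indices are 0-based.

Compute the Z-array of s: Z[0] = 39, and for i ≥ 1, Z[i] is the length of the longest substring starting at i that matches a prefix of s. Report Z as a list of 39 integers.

[39, 0, 1, 0, 1, 0, 0, 2, 0, 0, 0, 1, 4, 0, 1, 0, 0, 4, 0, 1, 0, 0, 0, 0, 0, 0, 0, 0, 4, 0, 1, 0, 0, 0, 0, 0, 0, 0, 0]

Z[0]=39
i=1: fresh scan; Z[1]=0
i=2: fresh scan; Z[2]=1 grow→box=[2,3)
i=3: fresh scan; Z[3]=0
i=4: fresh scan; Z[4]=1 grow→box=[4,5)
i=5: fresh scan; Z[5]=0
i=6: fresh scan; Z[6]=0
i=7: fresh scan; Z[7]=2 grow→box=[7,9)
i=8: min(r-i=1, Z[1]=0)=0; Z[8]=0
i=9: fresh scan; Z[9]=0
i=10: fresh scan; Z[10]=0
i=11: fresh scan; Z[11]=1 grow→box=[11,12)
i=12: fresh scan; Z[12]=4 grow→box=[12,16)
i=13: min(r-i=3, Z[1]=0)=0; Z[13]=0
i=14: min(r-i=2, Z[2]=1)=1; Z[14]=1
i=15: min(r-i=1, Z[3]=0)=0; Z[15]=0
i=16: fresh scan; Z[16]=0
i=17: fresh scan; Z[17]=4 grow→box=[17,21)
i=18: min(r-i=3, Z[1]=0)=0; Z[18]=0
i=19: min(r-i=2, Z[2]=1)=1; Z[19]=1
i=20: min(r-i=1, Z[3]=0)=0; Z[20]=0
i=21: fresh scan; Z[21]=0
i=22: fresh scan; Z[22]=0
i=23: fresh scan; Z[23]=0
i=24: fresh scan; Z[24]=0
i=25: fresh scan; Z[25]=0
i=26: fresh scan; Z[26]=0
i=27: fresh scan; Z[27]=0
i=28: fresh scan; Z[28]=4 grow→box=[28,32)
i=29: min(r-i=3, Z[1]=0)=0; Z[29]=0
i=30: min(r-i=2, Z[2]=1)=1; Z[30]=1
i=31: min(r-i=1, Z[3]=0)=0; Z[31]=0
i=32: fresh scan; Z[32]=0
i=33: fresh scan; Z[33]=0
i=34: fresh scan; Z[34]=0
i=35: fresh scan; Z[35]=0
i=36: fresh scan; Z[36]=0
i=37: fresh scan; Z[37]=0
i=38: fresh scan; Z[38]=0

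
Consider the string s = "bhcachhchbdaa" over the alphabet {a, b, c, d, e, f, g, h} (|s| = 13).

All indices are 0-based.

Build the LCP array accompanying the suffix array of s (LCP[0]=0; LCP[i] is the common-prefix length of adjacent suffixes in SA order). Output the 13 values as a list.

sorted suffixes:
  #0 SA[0]=12  'a'
  #1 SA[1]=11  'aa'
  #2 SA[2]=3  'achhchbdaa'
  #3 SA[3]=9  'bdaa'
  #4 SA[4]=0  'bhcachhchbdaa'
  #5 SA[5]=2  'cachhchbdaa'
  #6 SA[6]=7  'chbdaa'
  #7 SA[7]=4  'chhchbdaa'
  #8 SA[8]=10  'daa'
  #9 SA[9]=8  'hbdaa'
  #10 SA[10]=1  'hcachhchbdaa'
  #11 SA[11]=6  'hchbdaa'
  #12 SA[12]=5  'hhchbdaa'

SA = [12, 11, 3, 9, 0, 2, 7, 4, 10, 8, 1, 6, 5]
rank  pair      lcp
   1  s[12:],s[11:]  1  'a'
   2  s[11:],s[3:]  1  'a'
   3  s[3:],s[9:]  0  ''
   4  s[9:],s[0:]  1  'b'
   5  s[0:],s[2:]  0  ''
   6  s[2:],s[7:]  1  'c'
   7  s[7:],s[4:]  2  'ch'
   8  s[4:],s[10:]  0  ''
   9  s[10:],s[8:]  0  ''
  10  s[8:],s[1:]  1  'h'
  11  s[1:],s[6:]  2  'hc'
  12  s[6:],s[5:]  1  'h'

[0, 1, 1, 0, 1, 0, 1, 2, 0, 0, 1, 2, 1]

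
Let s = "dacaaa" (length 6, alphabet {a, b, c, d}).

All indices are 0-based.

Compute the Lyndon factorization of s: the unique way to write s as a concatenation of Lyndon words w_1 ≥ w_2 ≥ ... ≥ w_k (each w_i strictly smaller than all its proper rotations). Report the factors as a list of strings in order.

["d", "ac", "a", "a", "a"]

emit factor 1: 'd' (i=0, period=1)
emit factor 2: 'ac' (i=1, period=2)
emit factor 3: 'a' (i=3, period=1)
emit factor 4: 'a' (i=4, period=1)
emit factor 5: 'a' (i=5, period=1)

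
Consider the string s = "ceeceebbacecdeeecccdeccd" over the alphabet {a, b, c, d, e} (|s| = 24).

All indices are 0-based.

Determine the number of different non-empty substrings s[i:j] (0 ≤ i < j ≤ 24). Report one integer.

sorted suffixes:
  #0 SA[0]=8  'acecdeeecccdeccd'
  #1 SA[1]=7  'bacecdeeecccdeccd'
  #2 SA[2]=6  'bbacecdeeecccdeccd'
  #3 SA[3]=16  'cccdeccd'
  #4 SA[4]=21  'ccd'
  #5 SA[5]=17  'ccdeccd'
  #6 SA[6]=22  'cd'
  #7 SA[7]=18  'cdeccd'
  #8 SA[8]=11  'cdeeecccdeccd'
  #9 SA[9]=9  'cecdeeecccdeccd'
  #10 SA[10]=3  'ceebbacecdeeecccdeccd'
  #11 SA[11]=0  'ceeceebbacecdeeecccdeccd'
  #12 SA[12]=23  'd'
  #13 SA[13]=19  'deccd'
  #14 SA[14]=12  'deeecccdeccd'
  #15 SA[15]=5  'ebbacecdeeecccdeccd'
  #16 SA[16]=15  'ecccdeccd'
  #17 SA[17]=20  'eccd'
  #18 SA[18]=10  'ecdeeecccdeccd'
  #19 SA[19]=2  'eceebbacecdeeecccdeccd'
  #20 SA[20]=4  'eebbacecdeeecccdeccd'
  #21 SA[21]=14  'eecccdeccd'
  #22 SA[22]=1  'eeceebbacecdeeecccdeccd'
  #23 SA[23]=13  'eeecccdeccd'

SA = [8, 7, 6, 16, 21, 17, 22, 18, 11, 9, 3, 0, 23, 19, 12, 5, 15, 20, 10, 2, 4, 14, 1, 13]
[i] adj suffixes → lcp
  [1] 8/7 → 0 ('')
  [2] 7/6 → 1 ('b')
  [3] 6/16 → 0 ('')
  [4] 16/21 → 2 ('cc')
  [5] 21/17 → 3 ('ccd')
  [6] 17/22 → 1 ('c')
  [7] 22/18 → 2 ('cd')
  [8] 18/11 → 3 ('cde')
  [9] 11/9 → 1 ('c')
  [10] 9/3 → 2 ('ce')
  [11] 3/0 → 3 ('cee')
  [12] 0/23 → 0 ('')
  [13] 23/19 → 1 ('d')
  [14] 19/12 → 2 ('de')
  [15] 12/5 → 0 ('')
  [16] 5/15 → 1 ('e')
  [17] 15/20 → 3 ('ecc')
  [18] 20/10 → 2 ('ec')
  [19] 10/2 → 2 ('ec')
  [20] 2/4 → 1 ('e')
  [21] 4/14 → 2 ('ee')
  [22] 14/1 → 3 ('eec')
  [23] 1/13 → 2 ('ee')

n(n+1)/2 = 24·25/2 = 300
Σ LCP = 0 + 0 + 1 + 0 + 2 + 3 + 1 + 2 + 3 + 1 + 2 + 3 + 0 + 1 + 2 + 0 + 1 + 3 + 2 + 2 + 1 + 2 + 3 + 2 = 37
distinct = 300 − 37 = 263

263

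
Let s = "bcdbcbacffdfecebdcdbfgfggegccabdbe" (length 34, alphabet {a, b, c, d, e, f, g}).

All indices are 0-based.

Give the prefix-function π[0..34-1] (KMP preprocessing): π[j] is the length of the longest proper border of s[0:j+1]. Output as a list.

[0, 0, 0, 1, 2, 1, 0, 0, 0, 0, 0, 0, 0, 0, 0, 1, 0, 0, 0, 1, 0, 0, 0, 0, 0, 0, 0, 0, 0, 0, 1, 0, 1, 0]

π[0] = 0
j=1 s[j]='c': π[1]=0 (border '')
j=2 s[j]='d': π[2]=0 (border '')
j=3 s[j]='b': π[3]=1 (border 'b')
j=4 s[j]='c': π[4]=2 (border 'bc')
j=5 s[j]='b': k: 2→0; π[5]=1 (border 'b')
j=6 s[j]='a': k: 1→0; π[6]=0 (border '')
j=7 s[j]='c': π[7]=0 (border '')
j=8 s[j]='f': π[8]=0 (border '')
j=9 s[j]='f': π[9]=0 (border '')
j=10 s[j]='d': π[10]=0 (border '')
j=11 s[j]='f': π[11]=0 (border '')
j=12 s[j]='e': π[12]=0 (border '')
j=13 s[j]='c': π[13]=0 (border '')
j=14 s[j]='e': π[14]=0 (border '')
j=15 s[j]='b': π[15]=1 (border 'b')
j=16 s[j]='d': k: 1→0; π[16]=0 (border '')
j=17 s[j]='c': π[17]=0 (border '')
j=18 s[j]='d': π[18]=0 (border '')
j=19 s[j]='b': π[19]=1 (border 'b')
j=20 s[j]='f': k: 1→0; π[20]=0 (border '')
j=21 s[j]='g': π[21]=0 (border '')
j=22 s[j]='f': π[22]=0 (border '')
j=23 s[j]='g': π[23]=0 (border '')
j=24 s[j]='g': π[24]=0 (border '')
j=25 s[j]='e': π[25]=0 (border '')
j=26 s[j]='g': π[26]=0 (border '')
j=27 s[j]='c': π[27]=0 (border '')
j=28 s[j]='c': π[28]=0 (border '')
j=29 s[j]='a': π[29]=0 (border '')
j=30 s[j]='b': π[30]=1 (border 'b')
j=31 s[j]='d': k: 1→0; π[31]=0 (border '')
j=32 s[j]='b': π[32]=1 (border 'b')
j=33 s[j]='e': k: 1→0; π[33]=0 (border '')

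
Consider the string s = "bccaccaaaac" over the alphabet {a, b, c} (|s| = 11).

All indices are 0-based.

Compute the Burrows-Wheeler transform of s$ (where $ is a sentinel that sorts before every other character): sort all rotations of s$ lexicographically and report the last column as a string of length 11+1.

rank  rotation      last
    0  $bccaccaaaac  c
    1  aaaac$bccacc  c
    2  aaac$bccacca  a
    3  aac$bccaccaa  a
    4  ac$bccaccaaa  a
    5  accaaaac$bcc  c
    6  bccaccaaaac$  $
    7  c$bccaccaaaa  a
    8  caaaac$bccac  c
    9  caccaaaac$bc  c
   10  ccaaaac$bcca  a
   11  ccaccaaaac$b  b

ccaaac$accab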